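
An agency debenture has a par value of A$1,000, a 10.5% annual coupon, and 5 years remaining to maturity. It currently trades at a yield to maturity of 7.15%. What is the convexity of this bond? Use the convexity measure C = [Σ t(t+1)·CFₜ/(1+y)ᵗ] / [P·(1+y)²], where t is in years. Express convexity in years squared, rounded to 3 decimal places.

With y = 0.0715:
  t   CF        PV=CF/(1+0.0715)^t    t·PV        t(t+1)·PV
  1       105.00        97.9935        97.9935         195.9869
  2       105.00        91.4545       182.9089         548.7268
  3       105.00        85.3518       256.0555       1,024.2218
  4       105.00        79.6564       318.6255       1,593.1277
  5     1,105.00       782.3506     3,911.7528      23,470.5170
  Σ                  1,136.8067     4,767.3362      26,832.5803
P = 1,136.8067.
Convexity = Σ t(t+1)·PV / [P·(1+y)²] = 26,832.5803 / (1,136.8067 × 1.148112) = 20.55850.

20.559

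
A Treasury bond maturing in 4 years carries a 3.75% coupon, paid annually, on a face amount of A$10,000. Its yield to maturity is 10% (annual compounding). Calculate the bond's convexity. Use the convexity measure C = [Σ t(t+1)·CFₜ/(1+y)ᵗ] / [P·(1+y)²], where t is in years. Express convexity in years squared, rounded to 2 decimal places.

With y = 0.1:
  t   CF        PV=CF/(1+0.1)^t    t·PV        t(t+1)·PV
  1       375.00       340.9091       340.9091         681.8182
  2       375.00       309.9174       619.8347       1,859.5041
  3       375.00       281.7431       845.2292       3,380.9166
  4    10,375.00     7,086.2646    28,345.0584     141,725.2920
  Σ                  8,018.8341    30,151.0314     147,647.5309
P = 8,018.8341.
Convexity = Σ t(t+1)·PV / [P·(1+y)²] = 147,647.5309 / (8,018.8341 × 1.210000) = 15.21702.

15.22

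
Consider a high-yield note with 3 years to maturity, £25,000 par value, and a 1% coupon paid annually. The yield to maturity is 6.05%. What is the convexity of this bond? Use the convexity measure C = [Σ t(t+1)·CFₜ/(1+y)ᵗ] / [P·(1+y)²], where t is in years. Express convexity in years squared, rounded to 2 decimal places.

With y = 0.0605:
  t   CF        PV=CF/(1+0.0605)^t    t·PV        t(t+1)·PV
  1       250.00       235.7379       235.7379         471.4757
  2       250.00       222.2894       444.5787       1,333.7361
  3    25,250.00    21,170.4146    63,511.2439     254,044.9756
  Σ                 21,628.4418    64,191.5605     255,850.1874
P = 21,628.4418.
Convexity = Σ t(t+1)·PV / [P·(1+y)²] = 255,850.1874 / (21,628.4418 × 1.124660) = 10.51815.

10.52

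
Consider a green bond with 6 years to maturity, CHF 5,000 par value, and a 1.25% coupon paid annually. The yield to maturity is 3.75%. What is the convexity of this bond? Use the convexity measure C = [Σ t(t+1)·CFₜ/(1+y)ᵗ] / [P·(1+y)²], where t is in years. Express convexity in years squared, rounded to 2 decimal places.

With y = 0.0375:
  t   CF        PV=CF/(1+0.0375)^t    t·PV        t(t+1)·PV
  1        62.50        60.2410        60.2410         120.4819
  2        62.50        58.0636       116.1272         348.3815
  3        62.50        55.9649       167.8947         671.5788
  4        62.50        53.9421       215.7683       1,078.8414
  5        62.50        51.9924       259.9618       1,559.7707
  6     5,062.50     4,059.1622    24,354.9731     170,484.8117
  Σ                  4,339.3660    25,174.9660     174,263.8659
P = 4,339.3660.
Convexity = Σ t(t+1)·PV / [P·(1+y)²] = 174,263.8659 / (4,339.3660 × 1.076406) = 37.30825.

37.31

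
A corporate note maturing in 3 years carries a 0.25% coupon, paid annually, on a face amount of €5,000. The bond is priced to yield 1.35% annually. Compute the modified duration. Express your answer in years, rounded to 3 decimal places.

Periodic yield y = 0.0135. First find Macaulay duration:
  t   CF        PV=CF/(1+0.0135)^t    t·PV
  1        12.50        12.3335        12.3335
  2        12.50        12.1692        24.3384
  3     5,012.50     4,814.8540    14,444.5621
  Σ                  4,839.3568    14,481.2341
P = 4,839.3568; Macaulay duration = 14,481.2341 / 4,839.3568 = 2.99239 years.
Modified duration = D_Mac / (1 + y) = 2.99239 / 1.0135 = 2.95253 years.

2.953 years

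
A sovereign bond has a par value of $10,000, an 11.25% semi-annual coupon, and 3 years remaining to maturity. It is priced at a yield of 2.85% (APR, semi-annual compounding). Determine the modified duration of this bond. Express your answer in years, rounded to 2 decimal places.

2.63 years

Periodic yield y = 0.01425. First find Macaulay duration:
  t   CF        PV=CF/(1+0.01425)^t    t·PV
  1       562.50       554.5970       554.5970
  2       562.50       546.8050     1,093.6100
  3       562.50       539.1225     1,617.3676
  4       562.50       531.5480     2,126.1919
  5       562.50       524.0798     2,620.3991
  6    10,562.50     9,702.7898    58,216.7389
  Σ                 12,398.9422    66,228.9045
P = 12,398.9422; Macaulay duration = 66,228.9045 / 12,398.9422 = 5.34150 half-year periods = 2.67075 years.
Modified duration = D_Mac / (1 + y) = 2.67075 / 1.01425 = 2.63322 years.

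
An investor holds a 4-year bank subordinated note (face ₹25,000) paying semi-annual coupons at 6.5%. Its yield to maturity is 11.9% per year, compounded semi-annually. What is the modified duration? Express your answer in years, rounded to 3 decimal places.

Periodic yield y = 0.0595. First find Macaulay duration:
  t   CF        PV=CF/(1+0.0595)^t    t·PV
  1       812.50       766.8712       766.8712
  2       812.50       723.8048     1,447.6096
  3       812.50       683.1569     2,049.4708
  4       812.50       644.7918     2,579.1673
  5       812.50       608.5812     3,042.9062
  6       812.50       574.4042     3,446.4252
  7       812.50       542.1465     3,795.0254
  8    25,812.50    16,256.3253   130,050.6022
  Σ                 20,800.0819   147,178.0779
P = 20,800.0819; Macaulay duration = 147,178.0779 / 20,800.0819 = 7.07584 half-year periods = 3.53792 years.
Modified duration = D_Mac / (1 + y) = 3.53792 / 1.0595 = 3.33924 years.

3.339 years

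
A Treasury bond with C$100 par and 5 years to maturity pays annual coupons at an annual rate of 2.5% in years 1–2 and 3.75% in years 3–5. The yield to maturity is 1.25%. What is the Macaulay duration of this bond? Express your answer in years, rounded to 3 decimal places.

4.745 years

Periodic yield y = 0.0125. Discount each cash flow and weight by its year:
  t   CF        PV=CF/(1+0.0125)^t    t·PV
  1         2.50         2.4691         2.4691
  2         2.50         2.4387         4.8773
  3         3.75         3.6128        10.8385
  4         3.75         3.5682        14.2729
  5       103.75        97.5019       487.5094
  Σ                    109.5907       519.9671
Price P = Σ PV = 109.5907.
Macaulay duration = Σ(t·PV) / P = 519.9671 / 109.5907 = 4.74463 years.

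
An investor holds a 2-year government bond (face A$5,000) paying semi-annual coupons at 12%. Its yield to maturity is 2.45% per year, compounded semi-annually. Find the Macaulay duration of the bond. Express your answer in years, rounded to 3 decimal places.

Periodic yield y = 0.01225. Discount each cash flow and weight by its period:
  t   CF        PV=CF/(1+0.01225)^t    t·PV
  1       300.00       296.3695       296.3695
  2       300.00       292.7829       585.5658
  3       300.00       289.2397       867.7191
  4     5,300.00     5,048.0626    20,192.2502
  Σ                  5,926.4546    21,941.9045
Price P = Σ PV = 5,926.4546.
Macaulay duration = Σ(t·PV) / P = 21,941.9045 / 5,926.4546 = 3.70237 half-year periods.
In years: 3.70237 / 2 = 1.85118 years.

1.851 years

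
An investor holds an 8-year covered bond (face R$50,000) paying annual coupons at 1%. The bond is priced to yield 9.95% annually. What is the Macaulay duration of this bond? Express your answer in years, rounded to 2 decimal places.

Periodic yield y = 0.0995. Discount each cash flow and weight by its year:
  t   CF        PV=CF/(1+0.0995)^t    t·PV
  1       500.00       454.7522       454.7522
  2       500.00       413.5991       827.1981
  3       500.00       376.1701     1,128.5104
  4       500.00       342.1284     1,368.5134
  5       500.00       311.1672     1,555.8361
  6       500.00       283.0079     1,698.0476
  7       500.00       257.3969     1,801.7785
  8    50,500.00    23,644.4659   189,155.7273
  Σ                 26,082.6877   197,990.3636
Price P = Σ PV = 26,082.6877.
Macaulay duration = Σ(t·PV) / P = 197,990.3636 / 26,082.6877 = 7.59087 years.

7.59 years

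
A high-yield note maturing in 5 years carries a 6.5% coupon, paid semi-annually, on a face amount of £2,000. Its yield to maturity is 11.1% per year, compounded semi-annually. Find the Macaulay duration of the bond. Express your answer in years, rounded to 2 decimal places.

Periodic yield y = 0.0555. Discount each cash flow and weight by its period:
  t   CF        PV=CF/(1+0.0555)^t    t·PV
  1        65.00        61.5822        61.5822
  2        65.00        58.3441       116.6882
  3        65.00        55.2763       165.8288
  4        65.00        52.3697       209.4790
  5        65.00        49.6160       248.0802
  6        65.00        47.0072       282.0429
  7        65.00        44.5354       311.7480
  8        65.00        42.1937       337.5495
  9        65.00        39.9751       359.7756
  10    2,065.00     1,203.1996    12,031.9960
  Σ                  1,654.0993    14,124.7704
Price P = Σ PV = 1,654.0993.
Macaulay duration = Σ(t·PV) / P = 14,124.7704 / 1,654.0993 = 8.53925 half-year periods.
In years: 8.53925 / 2 = 4.26963 years.

4.27 years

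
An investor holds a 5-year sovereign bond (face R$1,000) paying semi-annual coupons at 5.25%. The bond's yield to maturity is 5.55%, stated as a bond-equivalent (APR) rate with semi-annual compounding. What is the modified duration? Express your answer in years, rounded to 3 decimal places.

Periodic yield y = 0.02775. First find Macaulay duration:
  t   CF        PV=CF/(1+0.02775)^t    t·PV
  1        26.25        25.5412        25.5412
  2        26.25        24.8516        49.7032
  3        26.25        24.1806        72.5418
  4        26.25        23.5277        94.1108
  5        26.25        22.8924       114.4621
  6        26.25        22.2743       133.6459
  7        26.25        21.6729       151.7103
  8        26.25        21.0877       168.7017
  9        26.25        20.5183       184.6649
  10    1,026.25       780.5097     7,805.0972
  Σ                    987.0565     8,800.1791
P = 987.0565; Macaulay duration = 8,800.1791 / 987.0565 = 8.91558 half-year periods = 4.45779 years.
Modified duration = D_Mac / (1 + y) = 4.45779 / 1.02775 = 4.33743 years.

4.337 years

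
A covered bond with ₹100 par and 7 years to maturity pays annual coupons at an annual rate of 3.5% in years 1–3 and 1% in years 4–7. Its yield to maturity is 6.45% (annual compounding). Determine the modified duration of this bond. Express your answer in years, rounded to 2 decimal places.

5.95 years

Periodic yield y = 0.0645. First find Macaulay duration:
  t   CF        PV=CF/(1+0.0645)^t    t·PV
  1         3.50         3.2879         3.2879
  2         3.50         3.0887         6.1774
  3         3.50         2.9016         8.7047
  4         1.00         0.7788         3.1151
  5         1.00         0.7316         3.6580
  6         1.00         0.6873         4.1236
  7       101.00        65.2081       456.4569
  Σ                     76.6840       485.5236
P = 76.6840; Macaulay duration = 485.5236 / 76.6840 = 6.33149 years.
Modified duration = D_Mac / (1 + y) = 6.33149 / 1.0645 = 5.94785 years.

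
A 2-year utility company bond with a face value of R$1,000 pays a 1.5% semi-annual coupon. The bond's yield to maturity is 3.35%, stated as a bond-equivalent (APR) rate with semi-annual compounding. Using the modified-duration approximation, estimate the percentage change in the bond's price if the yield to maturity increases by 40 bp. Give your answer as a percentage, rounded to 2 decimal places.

Periodic yield y = 0.01675. Modified duration first:
  t   CF        PV=CF/(1+0.01675)^t    t·PV
  1         7.50         7.3764         7.3764
  2         7.50         7.2549        14.5098
  3         7.50         7.1354        21.4062
  4     1,007.50       942.7322     3,770.9287
  Σ                    964.4990     3,814.2212
P = 964.4990; D_Mac = 3.95461 half-year periods = 1.97731 yrs; D_mod = 1.97731/(1+0.01675) = 1.94473 yrs.
ΔP/P ≈ -D_mod · Δy = -1.94473 × (+0.004) = -0.007779 = -0.7779%.

-0.78%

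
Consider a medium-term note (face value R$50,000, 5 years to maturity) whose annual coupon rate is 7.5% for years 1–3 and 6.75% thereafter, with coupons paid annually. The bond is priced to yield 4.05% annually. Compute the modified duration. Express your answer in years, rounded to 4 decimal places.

Periodic yield y = 0.0405. First find Macaulay duration:
  t   CF        PV=CF/(1+0.0405)^t    t·PV
  1     3,750.00     3,604.0365     3,604.0365
  2     3,750.00     3,463.7545     6,927.5089
  3     3,750.00     3,328.9327     9,986.7981
  4     3,375.00     2,879.4228    11,517.6912
  5    53,375.00    43,765.0537   218,825.2683
  Σ                 57,041.2001   250,861.3030
P = 57,041.2001; Macaulay duration = 250,861.3030 / 57,041.2001 = 4.39790 years.
Modified duration = D_Mac / (1 + y) = 4.39790 / 1.0405 = 4.22671 years.

4.2267 years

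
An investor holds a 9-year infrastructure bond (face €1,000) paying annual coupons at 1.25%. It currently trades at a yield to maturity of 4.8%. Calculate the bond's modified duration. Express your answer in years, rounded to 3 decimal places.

8.093 years

Periodic yield y = 0.048. First find Macaulay duration:
  t   CF        PV=CF/(1+0.048)^t    t·PV
  1        12.50        11.9275        11.9275
  2        12.50        11.3812        22.7624
  3        12.50        10.8599        32.5797
  4        12.50        10.3625        41.4500
  5        12.50         9.8879        49.4394
  6        12.50         9.4350        56.6101
  7        12.50         9.0029        63.0201
  8        12.50         8.5905        68.7242
  9     1,012.50       663.9624     5,975.6616
  Σ                    745.4098     6,322.1750
P = 745.4098; Macaulay duration = 6,322.1750 / 745.4098 = 8.48148 years.
Modified duration = D_Mac / (1 + y) = 8.48148 / 1.048 = 8.09301 years.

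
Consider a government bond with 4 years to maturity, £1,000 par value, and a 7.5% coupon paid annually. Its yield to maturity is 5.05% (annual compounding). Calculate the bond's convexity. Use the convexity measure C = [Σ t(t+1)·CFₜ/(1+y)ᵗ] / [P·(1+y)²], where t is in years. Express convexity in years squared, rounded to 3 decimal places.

With y = 0.0505:
  t   CF        PV=CF/(1+0.0505)^t    t·PV        t(t+1)·PV
  1        75.00        71.3946        71.3946         142.7891
  2        75.00        67.9625       135.9249         407.7748
  3        75.00        64.6954       194.0861         776.3442
  4     1,075.00       882.7226     3,530.8903      17,654.4517
  Σ                  1,086.7750     3,932.2959      18,981.3599
P = 1,086.7750.
Convexity = Σ t(t+1)·PV / [P·(1+y)²] = 18,981.3599 / (1,086.7750 × 1.103550) = 15.82689.

15.827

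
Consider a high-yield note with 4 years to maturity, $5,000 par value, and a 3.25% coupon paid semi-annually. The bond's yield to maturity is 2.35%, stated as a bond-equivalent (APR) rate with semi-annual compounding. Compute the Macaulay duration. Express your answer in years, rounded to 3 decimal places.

3.788 years

Periodic yield y = 0.01175. Discount each cash flow and weight by its period:
  t   CF        PV=CF/(1+0.01175)^t    t·PV
  1        81.25        80.3064        80.3064
  2        81.25        79.3738       158.7475
  3        81.25        78.4519       235.3558
  4        81.25        77.5408       310.1634
  5        81.25        76.6403       383.2016
  6        81.25        75.7503       454.5015
  7        81.25        74.8705       524.0937
  8     5,081.25     4,627.9095    37,023.2761
  Σ                  5,170.8436    39,169.6460
Price P = Σ PV = 5,170.8436.
Macaulay duration = Σ(t·PV) / P = 39,169.6460 / 5,170.8436 = 7.57510 half-year periods.
In years: 7.57510 / 2 = 3.78755 years.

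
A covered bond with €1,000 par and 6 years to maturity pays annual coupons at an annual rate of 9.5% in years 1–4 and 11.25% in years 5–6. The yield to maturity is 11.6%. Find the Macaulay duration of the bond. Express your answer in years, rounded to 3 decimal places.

4.795 years

Periodic yield y = 0.116. Discount each cash flow and weight by its year:
  t   CF        PV=CF/(1+0.116)^t    t·PV
  1        95.00        85.1254        85.1254
  2        95.00        76.2773       152.5546
  3        95.00        68.3488       205.0465
  4        95.00        61.2445       244.9778
  5       112.50        64.9878       324.9388
  6     1,112.50       575.8573     3,455.1436
  Σ                    931.8410     4,467.7867
Price P = Σ PV = 931.8410.
Macaulay duration = Σ(t·PV) / P = 4,467.7867 / 931.8410 = 4.79458 years.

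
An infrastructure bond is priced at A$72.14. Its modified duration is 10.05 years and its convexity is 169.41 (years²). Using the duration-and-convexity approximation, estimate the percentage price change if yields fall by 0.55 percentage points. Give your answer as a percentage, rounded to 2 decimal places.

Duration effect: -D_mod·Δy = -10.05 × (-0.0055) = +0.055275
Convexity effect: ½·C·(Δy)² = 0.5 × 169.41 × (-0.0055)² = +0.00256232625
ΔP/P ≈ +0.055275 + 0.00256232625 = +0.05783732625
= +5.783732625%.

+5.78%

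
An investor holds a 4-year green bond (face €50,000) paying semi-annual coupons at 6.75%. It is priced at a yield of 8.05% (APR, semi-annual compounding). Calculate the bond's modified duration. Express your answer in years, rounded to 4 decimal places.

3.4223 years

Periodic yield y = 0.04025. First find Macaulay duration:
  t   CF        PV=CF/(1+0.04025)^t    t·PV
  1     1,687.50     1,622.2062     1,622.2062
  2     1,687.50     1,559.4388     3,118.8776
  3     1,687.50     1,499.1000     4,497.3000
  4     1,687.50     1,441.0959     5,764.3836
  5     1,687.50     1,385.3361     6,926.6806
  6     1,687.50     1,331.7338     7,990.4030
  7     1,687.50     1,280.2056     8,961.4389
  8    51,687.50    37,694.9986   301,559.9886
  Σ                 47,814.1150   340,441.2786
P = 47,814.1150; Macaulay duration = 340,441.2786 / 47,814.1150 = 7.12010 half-year periods = 3.56005 years.
Modified duration = D_Mac / (1 + y) = 3.56005 / 1.04025 = 3.42230 years.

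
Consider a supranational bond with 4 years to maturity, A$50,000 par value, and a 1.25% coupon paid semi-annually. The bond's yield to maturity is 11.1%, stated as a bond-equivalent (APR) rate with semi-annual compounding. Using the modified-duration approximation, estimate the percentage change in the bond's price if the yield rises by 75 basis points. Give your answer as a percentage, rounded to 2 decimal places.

Periodic yield y = 0.0555. Modified duration first:
  t   CF        PV=CF/(1+0.0555)^t    t·PV
  1       312.50       296.0682       296.0682
  2       312.50       280.5004       561.0009
  3       312.50       265.7512       797.2537
  4       312.50       251.7776     1,007.1104
  5       312.50       238.5387     1,192.6935
  6       312.50       225.9959     1,355.9755
  7       312.50       214.1127     1,498.7887
  8    50,312.50    32,659.5350   261,276.2797
  Σ                 34,432.2797   267,985.1705
P = 34,432.2797; D_Mac = 7.78296 half-year periods = 3.89148 yrs; D_mod = 3.89148/(1+0.0555) = 3.68686 yrs.
ΔP/P ≈ -D_mod · Δy = -3.68686 × (+0.0075) = -0.027651 = -2.7651%.

-2.77%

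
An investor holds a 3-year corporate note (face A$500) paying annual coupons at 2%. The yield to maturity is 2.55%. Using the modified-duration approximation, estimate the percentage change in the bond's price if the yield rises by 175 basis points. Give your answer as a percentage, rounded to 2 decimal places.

Periodic yield y = 0.0255. Modified duration first:
  t   CF        PV=CF/(1+0.0255)^t    t·PV
  1        10.00         9.7513         9.7513
  2        10.00         9.5089        19.0177
  3       510.00       472.8933     1,418.6800
  Σ                    492.1535     1,447.4490
P = 492.1535; D_Mac = 2.94105 yrs; D_mod = 2.94105/(1+0.0255) = 2.86792 yrs.
ΔP/P ≈ -D_mod · Δy = -2.86792 × (+0.0175) = -0.050189 = -5.0189%.

-5.02%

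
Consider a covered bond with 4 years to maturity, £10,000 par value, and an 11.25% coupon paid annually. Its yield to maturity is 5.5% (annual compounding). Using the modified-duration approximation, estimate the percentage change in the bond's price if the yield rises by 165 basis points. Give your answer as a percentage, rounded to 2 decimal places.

Periodic yield y = 0.055. Modified duration first:
  t   CF        PV=CF/(1+0.055)^t    t·PV
  1     1,125.00     1,066.3507     1,066.3507
  2     1,125.00     1,010.7590     2,021.5179
  3     1,125.00       958.0654     2,874.1961
  4    11,125.00     8,980.2863    35,921.1451
  Σ                 12,015.4613    41,883.2098
P = 12,015.4613; D_Mac = 3.48578 yrs; D_mod = 3.48578/(1+0.055) = 3.30405 yrs.
ΔP/P ≈ -D_mod · Δy = -3.30405 × (+0.0165) = -0.054517 = -5.4517%.

-5.45%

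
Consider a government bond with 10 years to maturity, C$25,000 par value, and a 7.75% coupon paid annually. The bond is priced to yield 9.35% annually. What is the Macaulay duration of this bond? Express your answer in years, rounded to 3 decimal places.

Periodic yield y = 0.0935. Discount each cash flow and weight by its year:
  t   CF        PV=CF/(1+0.0935)^t    t·PV
  1     1,937.50     1,771.8336     1,771.8336
  2     1,937.50     1,620.3325     3,240.6650
  3     1,937.50     1,481.7855     4,445.3566
  4     1,937.50     1,355.0851     5,420.3403
  5     1,937.50     1,239.2182     6,196.0909
  6     1,937.50     1,133.2585     6,799.5510
  7     1,937.50     1,036.3589     7,254.5126
  8     1,937.50       947.7448     7,581.9584
  9     1,937.50       866.7076     7,800.3688
  10   26,937.50    11,019.6909   110,196.9092
  Σ                 22,472.0156   160,707.5863
Price P = Σ PV = 22,472.0156.
Macaulay duration = Σ(t·PV) / P = 160,707.5863 / 22,472.0156 = 7.15145 years.

7.151 years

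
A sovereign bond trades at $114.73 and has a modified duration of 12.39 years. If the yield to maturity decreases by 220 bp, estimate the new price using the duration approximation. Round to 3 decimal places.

Duration approximation: ΔP/P ≈ -D_mod · Δy = -12.39 × (-0.022) = +0.272580.
New price ≈ 114.73 × (1 + 0.272580) = 146.0031034.

$146.003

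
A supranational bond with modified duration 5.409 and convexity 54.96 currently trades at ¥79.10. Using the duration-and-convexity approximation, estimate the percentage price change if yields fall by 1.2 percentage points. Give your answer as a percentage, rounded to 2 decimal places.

Duration effect: -D_mod·Δy = -5.409 × (-0.012) = +0.064908
Convexity effect: ½·C·(Δy)² = 0.5 × 54.96 × (-0.012)² = +0.00395712
ΔP/P ≈ +0.064908 + 0.00395712 = +0.06886512
= +6.886512%.

+6.89%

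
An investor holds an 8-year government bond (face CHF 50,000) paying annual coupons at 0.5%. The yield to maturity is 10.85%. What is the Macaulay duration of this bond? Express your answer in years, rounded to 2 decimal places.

7.78 years

Periodic yield y = 0.1085. Discount each cash flow and weight by its year:
  t   CF        PV=CF/(1+0.1085)^t    t·PV
  1       250.00       225.5300       225.5300
  2       250.00       203.4551       406.9102
  3       250.00       183.5409       550.6228
  4       250.00       165.5759       662.3037
  5       250.00       149.3694       746.8468
  6       250.00       134.7491       808.4945
  7       250.00       121.5598       850.9189
  8    50,250.00    22,041.9740   176,335.7923
  Σ                 23,225.7543   180,587.4192
Price P = Σ PV = 23,225.7543.
Macaulay duration = Σ(t·PV) / P = 180,587.4192 / 23,225.7543 = 7.77531 years.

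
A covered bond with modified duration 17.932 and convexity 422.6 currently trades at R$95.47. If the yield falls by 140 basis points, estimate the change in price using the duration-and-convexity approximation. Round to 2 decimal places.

Duration effect: -D_mod·Δy = -17.932 × (-0.014) = +0.251048
Convexity effect: ½·C·(Δy)² = 0.5 × 422.6 × (-0.014)² = +0.0414148
ΔP/P ≈ +0.251048 + 0.0414148 = +0.2924628
ΔP ≈ 95.47 × (+0.2924628) = +27.921423516.

+R$27.92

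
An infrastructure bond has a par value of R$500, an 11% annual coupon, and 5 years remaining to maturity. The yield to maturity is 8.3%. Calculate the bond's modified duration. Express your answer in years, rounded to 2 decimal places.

Periodic yield y = 0.083. First find Macaulay duration:
  t   CF        PV=CF/(1+0.083)^t    t·PV
  1        55.00        50.7849        50.7849
  2        55.00        46.8928        93.7855
  3        55.00        43.2989       129.8968
  4        55.00        39.9806       159.9222
  5       555.00       372.5209     1,862.6047
  Σ                    553.4781     2,296.9942
P = 553.4781; Macaulay duration = 2,296.9942 / 553.4781 = 4.15011 years.
Modified duration = D_Mac / (1 + y) = 4.15011 / 1.083 = 3.83205 years.

3.83 years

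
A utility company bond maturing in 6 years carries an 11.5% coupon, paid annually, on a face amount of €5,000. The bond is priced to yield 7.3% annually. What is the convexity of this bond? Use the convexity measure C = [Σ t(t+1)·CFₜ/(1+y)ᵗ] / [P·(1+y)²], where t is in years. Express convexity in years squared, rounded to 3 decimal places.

26.655

With y = 0.073:
  t   CF        PV=CF/(1+0.073)^t    t·PV        t(t+1)·PV
  1       575.00       535.8807       535.8807       1,071.7614
  2       575.00       499.4228       998.8457       2,996.5370
  3       575.00       465.4453     1,396.3360       5,585.3440
  4       575.00       433.7794     1,735.1177       8,675.5887
  5       575.00       404.2679     2,021.3394      12,128.0363
  6     5,575.00     3,652.9737    21,917.8419     153,424.8934
  Σ                  5,991.7698    28,605.3614     183,882.1609
P = 5,991.7698.
Convexity = Σ t(t+1)·PV / [P·(1+y)²] = 183,882.1609 / (5,991.7698 × 1.151329) = 26.65539.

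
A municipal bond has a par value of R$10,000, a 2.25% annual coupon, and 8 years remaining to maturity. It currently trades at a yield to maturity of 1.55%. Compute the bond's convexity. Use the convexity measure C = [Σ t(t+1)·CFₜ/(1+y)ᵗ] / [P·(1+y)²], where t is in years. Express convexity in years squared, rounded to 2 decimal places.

63.19

With y = 0.0155:
  t   CF        PV=CF/(1+0.0155)^t    t·PV        t(t+1)·PV
  1       225.00       221.5657       221.5657         443.1315
  2       225.00       218.1839       436.3678       1,309.1033
  3       225.00       214.8536       644.5609       2,578.2438
  4       225.00       211.5742       846.2970       4,231.4850
  5       225.00       208.3449     1,041.7245       6,250.3471
  6       225.00       205.1648     1,230.9891       8,616.9236
  7       225.00       202.0333     1,414.2333      11,313.8665
  8    10,225.00     9,041.1546    72,329.2367     650,963.1300
  Σ                 10,522.8752    78,164.9750     685,706.2307
P = 10,522.8752.
Convexity = Σ t(t+1)·PV / [P·(1+y)²] = 685,706.2307 / (10,522.8752 × 1.031240) = 63.18934.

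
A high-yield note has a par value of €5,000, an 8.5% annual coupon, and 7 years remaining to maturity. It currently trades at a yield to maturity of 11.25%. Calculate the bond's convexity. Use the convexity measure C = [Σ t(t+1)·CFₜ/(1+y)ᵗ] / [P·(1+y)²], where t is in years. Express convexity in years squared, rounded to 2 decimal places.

32.08

With y = 0.1125:
  t   CF        PV=CF/(1+0.1125)^t    t·PV        t(t+1)·PV
  1       425.00       382.0225       382.0225         764.0449
  2       425.00       343.3910       686.7820       2,060.3459
  3       425.00       308.6661       925.9982       3,703.9927
  4       425.00       277.4526     1,109.8105       5,549.0527
  5       425.00       249.3956     1,246.9781       7,481.8688
  6       425.00       224.1758     1,345.0551       9,415.3854
  7     5,425.00     2,572.1696    18,005.1874     144,041.4989
  Σ                  4,357.2732    23,701.8337     173,016.1893
P = 4,357.2732.
Convexity = Σ t(t+1)·PV / [P·(1+y)²] = 173,016.1893 / (4,357.2732 × 1.237656) = 32.08277.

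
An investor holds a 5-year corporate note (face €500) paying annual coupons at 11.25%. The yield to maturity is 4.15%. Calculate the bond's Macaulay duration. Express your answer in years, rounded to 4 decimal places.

4.2105 years

Periodic yield y = 0.0415. Discount each cash flow and weight by its year:
  t   CF        PV=CF/(1+0.0415)^t    t·PV
  1        56.25        54.0086        54.0086
  2        56.25        51.8566       103.7132
  3        56.25        49.7903       149.3709
  4        56.25        47.8063       191.2253
  5       556.25       453.9141     2,269.5704
  Σ                    657.3759     2,767.8884
Price P = Σ PV = 657.3759.
Macaulay duration = Σ(t·PV) / P = 2,767.8884 / 657.3759 = 4.21051 years.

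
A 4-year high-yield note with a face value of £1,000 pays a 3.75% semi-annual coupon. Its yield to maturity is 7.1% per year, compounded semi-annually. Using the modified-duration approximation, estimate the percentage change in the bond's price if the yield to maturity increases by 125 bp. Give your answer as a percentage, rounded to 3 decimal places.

Periodic yield y = 0.0355. Modified duration first:
  t   CF        PV=CF/(1+0.0355)^t    t·PV
  1        18.75        18.1072        18.1072
  2        18.75        17.4864        34.9729
  3        18.75        16.8869        50.6608
  4        18.75        16.3080        65.2320
  5        18.75        15.7489        78.7446
  6        18.75        15.2090        91.2540
  7        18.75        14.6876       102.8131
  8     1,018.75       770.6671     6,165.3365
  Σ                    885.1011     6,607.1211
P = 885.1011; D_Mac = 7.46482 half-year periods = 3.73241 yrs; D_mod = 3.73241/(1+0.0355) = 3.60445 yrs.
ΔP/P ≈ -D_mod · Δy = -3.60445 × (+0.0125) = -0.045056 = -4.5056%.

-4.506%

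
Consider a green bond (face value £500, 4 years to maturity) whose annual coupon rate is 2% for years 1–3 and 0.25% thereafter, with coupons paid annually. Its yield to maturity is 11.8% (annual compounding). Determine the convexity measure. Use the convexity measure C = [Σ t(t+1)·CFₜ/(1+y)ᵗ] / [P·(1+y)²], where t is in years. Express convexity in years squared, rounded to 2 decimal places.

15.23

With y = 0.118:
  t   CF        PV=CF/(1+0.118)^t    t·PV        t(t+1)·PV
  1        10.00         8.9445         8.9445          17.8891
  2        10.00         8.0005        16.0010          48.0029
  3        10.00         7.1561        21.4682          85.8728
  4       501.25       320.8390     1,283.3561       6,416.7803
  Σ                    344.9401     1,329.7698       6,568.5451
P = 344.9401.
Convexity = Σ t(t+1)·PV / [P·(1+y)²] = 6,568.5451 / (344.9401 × 1.249924) = 15.23498.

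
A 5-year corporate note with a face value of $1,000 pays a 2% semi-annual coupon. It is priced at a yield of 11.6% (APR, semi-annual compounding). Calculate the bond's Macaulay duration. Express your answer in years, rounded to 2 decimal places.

Periodic yield y = 0.058. Discount each cash flow and weight by its period:
  t   CF        PV=CF/(1+0.058)^t    t·PV
  1        10.00         9.4518         9.4518
  2        10.00         8.9336        17.8673
  3        10.00         8.4439        25.3317
  4        10.00         7.9810        31.9240
  5        10.00         7.5435        37.7174
  6        10.00         7.1299        42.7797
  7        10.00         6.7391        47.1735
  8        10.00         6.3696        50.9571
  9        10.00         6.0205        54.1841
  10    1,010.00       574.7311     5,747.3110
  Σ                    643.3440     6,064.6975
Price P = Σ PV = 643.3440.
Macaulay duration = Σ(t·PV) / P = 6,064.6975 / 643.3440 = 9.42683 half-year periods.
In years: 9.42683 / 2 = 4.71342 years.

4.71 years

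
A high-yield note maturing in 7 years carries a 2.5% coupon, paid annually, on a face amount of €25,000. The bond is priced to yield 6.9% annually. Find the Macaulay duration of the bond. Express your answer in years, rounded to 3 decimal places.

6.421 years

Periodic yield y = 0.069. Discount each cash flow and weight by its year:
  t   CF        PV=CF/(1+0.069)^t    t·PV
  1       625.00       584.6586       584.6586
  2       625.00       546.9210     1,093.8420
  3       625.00       511.6193     1,534.8578
  4       625.00       478.5961     1,914.3846
  5       625.00       447.7045     2,238.5227
  6       625.00       418.8069     2,512.8412
  7    25,625.00    16,062.7514   112,439.2597
  Σ                 19,051.0578   122,318.3665
Price P = Σ PV = 19,051.0578.
Macaulay duration = Σ(t·PV) / P = 122,318.3665 / 19,051.0578 = 6.42056 years.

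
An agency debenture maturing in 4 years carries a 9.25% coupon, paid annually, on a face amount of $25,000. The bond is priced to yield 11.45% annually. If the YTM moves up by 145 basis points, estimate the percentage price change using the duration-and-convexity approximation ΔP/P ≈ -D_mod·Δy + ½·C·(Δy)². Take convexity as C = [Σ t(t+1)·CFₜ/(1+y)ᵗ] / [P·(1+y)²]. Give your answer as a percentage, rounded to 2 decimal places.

-4.41%

With y = 0.1145:
  t   CF        PV=CF/(1+0.1145)^t    t·PV        t(t+1)·PV
  1     2,312.50     2,074.9215     2,074.9215       4,149.8430
  2     2,312.50     1,861.7510     3,723.5020      11,170.5060
  3     2,312.50     1,670.4809     5,011.4428      20,045.7712
  4    27,312.50    17,702.7674    70,811.0696     354,055.3479
  Σ                 23,309.9208    81,620.9359     389,421.4681
P = 23,309.9208; D_Mac = 3.50155 yrs; D_mod = 3.14182 yrs; C = 13.44990.
Duration effect: -3.14182 × (+0.0145) = -0.045556
Convexity effect: 0.5 × 13.44990 × (0.0145)² = +0.0014139
ΔP/P ≈ -0.045556 + 0.0014139 = -0.044142 = -4.4142%.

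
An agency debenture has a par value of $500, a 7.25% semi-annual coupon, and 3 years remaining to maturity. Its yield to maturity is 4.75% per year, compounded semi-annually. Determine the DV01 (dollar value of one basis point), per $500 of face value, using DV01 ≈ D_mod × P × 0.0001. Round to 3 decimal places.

Periodic yield y = 0.02375.
  t   CF        PV=CF/(1+0.02375)^t    t·PV
  1       18.125        17.7045        17.7045
  2       18.125        17.2938        34.5876
  3       18.125        16.8926        50.6778
  4       18.125        16.5007        66.0028
  5       18.125        16.1179        80.5895
  6      518.125       450.0607     2,700.3640
  Σ                    534.5702     2,949.9262
P = 534.5702; D_Mac = 5.51831 half-year periods = 2.75916 yrs; D_mod = 2.69515 yrs.
DV01 ≈ 2.69515 × 534.5702 × 0.0001 = 0.144075.

$0.144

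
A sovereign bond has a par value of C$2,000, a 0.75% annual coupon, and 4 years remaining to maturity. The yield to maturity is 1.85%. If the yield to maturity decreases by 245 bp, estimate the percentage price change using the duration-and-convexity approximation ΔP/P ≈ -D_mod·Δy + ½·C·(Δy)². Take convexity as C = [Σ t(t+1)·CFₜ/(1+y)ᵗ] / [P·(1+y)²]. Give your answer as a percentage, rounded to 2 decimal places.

With y = 0.0185:
  t   CF        PV=CF/(1+0.0185)^t    t·PV        t(t+1)·PV
  1        15.00        14.7275        14.7275          29.4551
  2        15.00        14.4600        28.9201          86.7602
  3        15.00        14.1974        42.5921         170.3685
  4     2,015.00     1,872.5392     7,490.1568      37,450.7839
  Σ                  1,915.9241     7,576.3965      37,737.3677
P = 1,915.9241; D_Mac = 3.95443 yrs; D_mod = 3.88261 yrs; C = 18.98765.
Duration effect: -3.88261 × (-0.0245) = +0.095124
Convexity effect: 0.5 × 18.98765 × (-0.0245)² = +0.0056987
ΔP/P ≈ +0.095124 + 0.0056987 = +0.100823 = +10.0823%.

+10.08%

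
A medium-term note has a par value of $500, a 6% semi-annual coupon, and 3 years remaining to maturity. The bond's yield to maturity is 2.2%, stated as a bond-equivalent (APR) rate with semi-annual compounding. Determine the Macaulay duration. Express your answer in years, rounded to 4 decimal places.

Periodic yield y = 0.011. Discount each cash flow and weight by its period:
  t   CF        PV=CF/(1+0.011)^t    t·PV
  1        15.00        14.8368        14.8368
  2        15.00        14.6754        29.3507
  3        15.00        14.5157        43.5471
  4        15.00        14.3578        57.4310
  5        15.00        14.2015        71.0077
  6       515.00       482.2812     2,893.6870
  Σ                    554.8683     3,109.8603
Price P = Σ PV = 554.8683.
Macaulay duration = Σ(t·PV) / P = 3,109.8603 / 554.8683 = 5.60468 half-year periods.
In years: 5.60468 / 2 = 2.80234 years.

2.8023 years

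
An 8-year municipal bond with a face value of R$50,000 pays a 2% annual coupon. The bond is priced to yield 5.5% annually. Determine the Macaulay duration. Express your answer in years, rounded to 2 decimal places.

Periodic yield y = 0.055. Discount each cash flow and weight by its year:
  t   CF        PV=CF/(1+0.055)^t    t·PV
  1     1,000.00       947.8673       947.8673
  2     1,000.00       898.4524     1,796.9048
  3     1,000.00       851.6137     2,554.8410
  4     1,000.00       807.2167     3,228.8670
  5     1,000.00       765.1344     3,825.6718
  6     1,000.00       725.2458     4,351.4750
  7     1,000.00       687.4368     4,812.0577
  8    51,000.00    33,231.5424   265,852.3392
  Σ                 38,914.5095   287,370.0238
Price P = Σ PV = 38,914.5095.
Macaulay duration = Σ(t·PV) / P = 287,370.0238 / 38,914.5095 = 7.38465 years.

7.38 years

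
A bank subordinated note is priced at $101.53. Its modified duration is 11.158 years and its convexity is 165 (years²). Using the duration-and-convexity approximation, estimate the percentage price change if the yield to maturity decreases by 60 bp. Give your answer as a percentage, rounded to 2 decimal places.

Duration effect: -D_mod·Δy = -11.158 × (-0.006) = +0.066948
Convexity effect: ½·C·(Δy)² = 0.5 × 165 × (-0.006)² = +0.0029700
ΔP/P ≈ +0.066948 + 0.0029700 = +0.069918
= +6.9918%.

+6.99%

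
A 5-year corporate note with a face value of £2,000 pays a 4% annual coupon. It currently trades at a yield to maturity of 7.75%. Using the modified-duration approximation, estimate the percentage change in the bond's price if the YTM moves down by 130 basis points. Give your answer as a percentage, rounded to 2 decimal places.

Periodic yield y = 0.0775. Modified duration first:
  t   CF        PV=CF/(1+0.0775)^t    t·PV
  1        80.00        74.2459        74.2459
  2        80.00        68.9057       137.8115
  3        80.00        63.9496       191.8489
  4        80.00        59.3500       237.4001
  5     2,080.00     1,432.1119     7,160.5593
  Σ                  1,698.5632     7,801.8657
P = 1,698.5632; D_Mac = 4.59321 yrs; D_mod = 4.59321/(1+0.0775) = 4.26284 yrs.
ΔP/P ≈ -D_mod · Δy = -4.26284 × (-0.013) = +0.055417 = +5.5417%.

+5.54%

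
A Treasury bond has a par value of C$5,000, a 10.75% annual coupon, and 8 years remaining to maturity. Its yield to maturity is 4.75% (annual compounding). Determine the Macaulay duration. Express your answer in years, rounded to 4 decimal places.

Periodic yield y = 0.0475. Discount each cash flow and weight by its year:
  t   CF        PV=CF/(1+0.0475)^t    t·PV
  1       537.50       513.1265       513.1265
  2       537.50       489.8582       979.7165
  3       537.50       467.6451     1,402.9353
  4       537.50       446.4392     1,785.7569
  5       537.50       426.1950     2,130.9748
  6       537.50       406.8687     2,441.2122
  7       537.50       388.4188     2,718.9316
  8     5,537.50     3,820.1594    30,561.2753
  Σ                  6,958.7109    42,533.9290
Price P = Σ PV = 6,958.7109.
Macaulay duration = Σ(t·PV) / P = 42,533.9290 / 6,958.7109 = 6.11233 years.

6.1123 years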